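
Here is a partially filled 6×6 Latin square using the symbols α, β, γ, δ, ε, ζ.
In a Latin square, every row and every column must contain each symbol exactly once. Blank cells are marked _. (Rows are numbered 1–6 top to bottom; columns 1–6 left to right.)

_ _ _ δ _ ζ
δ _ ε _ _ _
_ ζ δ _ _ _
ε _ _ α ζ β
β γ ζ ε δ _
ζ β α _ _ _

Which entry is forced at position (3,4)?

Row 2, column 2: row 2 has {δ, ε} and column 2 has {β, γ, ζ}, leaving only α.
Row 1, column 2: row 1 has {δ, ζ} and column 2 has {α, β, γ, ζ}, leaving only ε.
Row 2, column 6: row 2 has {α, δ, ε} and column 6 has {β, ζ}, leaving only γ.
Row 2, column 5: row 2 has {α, γ, δ, ε} and column 5 has {δ, ζ}, leaving only β.
Row 2, column 4: row 2 has {α, β, γ, δ, ε} and column 4 has {α, δ, ε}, leaving only ζ.
Row 4, column 2: row 4 has {α, β, ε, ζ} and column 2 has {α, β, γ, ε, ζ}, leaving only δ.
Row 4, column 3: row 4 has {α, β, δ, ε, ζ} and column 3 has {α, δ, ε, ζ}, leaving only γ.
Row 1, column 3: row 1 has {δ, ε, ζ} and column 3 has {α, γ, δ, ε, ζ}, leaving only β.
Row 5, column 6: row 5 has {β, γ, δ, ε, ζ} and column 6 has {β, γ, ζ}, leaving only α.
Row 3, column 6: row 3 has {δ, ζ} and column 6 has {α, β, γ, ζ}, leaving only ε.
Row 6, column 4: row 6 has {α, β, ζ} and column 4 has {α, δ, ε, ζ}, leaving only γ.
Row 3 already has {δ, ε, ζ} and column 4 already has {α, γ, δ, ε, ζ}, so row 3, column 4 must be β.

β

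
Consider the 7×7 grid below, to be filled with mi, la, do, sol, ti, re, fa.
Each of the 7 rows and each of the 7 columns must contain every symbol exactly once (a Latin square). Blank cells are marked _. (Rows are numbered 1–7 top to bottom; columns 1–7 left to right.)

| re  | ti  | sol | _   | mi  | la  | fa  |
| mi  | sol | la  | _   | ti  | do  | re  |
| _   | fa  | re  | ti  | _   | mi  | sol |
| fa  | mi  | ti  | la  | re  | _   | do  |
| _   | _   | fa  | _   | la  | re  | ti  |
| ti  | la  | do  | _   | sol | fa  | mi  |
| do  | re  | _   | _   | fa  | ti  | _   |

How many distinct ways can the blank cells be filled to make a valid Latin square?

1

Row 1, column 4: eliminating its row and column leaves {do}.
Row 2, column 4: eliminating its row and column leaves {fa}.
Row 3, column 1: eliminating its row and column leaves {la}.
Row 3, column 5: eliminating its row and column leaves {do}.
Row 4, column 6: eliminating its row and column leaves {sol}.
Row 5, column 1: eliminating its row and column leaves {sol}.
Row 5, column 2: eliminating its row and column leaves {do}.
Row 5, column 4: eliminating its row and column leaves {mi, do, sol}.
Row 6, column 4: eliminating its row and column leaves {re}.
Row 7, column 3: eliminating its row and column leaves {mi}.
Row 7, column 4: eliminating its row and column leaves {mi, sol}.
Row 7, column 7: eliminating its row and column leaves {la}.
Only one assignment across all blanks avoids any row or column repeat, giving 1 completion.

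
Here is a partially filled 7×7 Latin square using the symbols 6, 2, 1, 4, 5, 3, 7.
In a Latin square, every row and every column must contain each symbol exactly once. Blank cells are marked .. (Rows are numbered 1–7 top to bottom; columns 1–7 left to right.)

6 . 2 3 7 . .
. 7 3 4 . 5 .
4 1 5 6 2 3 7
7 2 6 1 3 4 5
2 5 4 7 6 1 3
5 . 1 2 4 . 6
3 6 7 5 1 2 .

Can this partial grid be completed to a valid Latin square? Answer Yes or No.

Row 1, column 6: row 1 together with column 6 already contain {6, 2, 1, 4, 5, 3, 7} — every symbol — so nothing can go there. The grid has no valid completion.

No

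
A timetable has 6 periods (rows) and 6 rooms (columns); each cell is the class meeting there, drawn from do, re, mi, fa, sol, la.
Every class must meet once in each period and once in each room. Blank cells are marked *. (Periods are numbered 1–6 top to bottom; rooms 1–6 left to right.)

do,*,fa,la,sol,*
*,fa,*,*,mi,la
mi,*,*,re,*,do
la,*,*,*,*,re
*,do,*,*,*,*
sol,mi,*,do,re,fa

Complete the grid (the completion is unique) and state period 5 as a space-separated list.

Period 1, room 2: period 1 has {do, fa, sol, la} and room 2 has {do, mi, fa}, leaving only re.
Period 1, room 6: period 1 has {do, re, fa, sol, la} and room 6 has {do, re, fa, la}, leaving only mi.
Period 5, room 6: period 5 has {do} and room 6 has {do, re, mi, fa, la}, leaving only sol.
Period 2, room 1: period 2 has {mi, fa, la} and room 1 has {do, mi, sol, la}, leaving only re.
Period 5, room 1: period 5 has {do, sol} and room 1 has {do, re, mi, sol, la}, leaving only fa.
Period 5, room 4: period 5 has {do, fa, sol} and room 4 has {do, re, la}, leaving only mi.
Period 5, room 5: period 5 has {do, mi, fa, sol} and room 5 has {re, mi, sol}, leaving only la.
Period 5, room 3: period 5 has {do, mi, fa, sol, la} and room 3 has {fa}, leaving only re.
So period 5 reads: fa do re mi la sol.

fa do re mi la sol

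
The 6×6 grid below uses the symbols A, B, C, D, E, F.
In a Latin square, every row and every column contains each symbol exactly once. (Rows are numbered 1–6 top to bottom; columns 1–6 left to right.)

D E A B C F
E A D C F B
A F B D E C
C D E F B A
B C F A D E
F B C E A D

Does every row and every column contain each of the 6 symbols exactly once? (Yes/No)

Each row is a permutation of the 6 symbols, and so is each column.

Yes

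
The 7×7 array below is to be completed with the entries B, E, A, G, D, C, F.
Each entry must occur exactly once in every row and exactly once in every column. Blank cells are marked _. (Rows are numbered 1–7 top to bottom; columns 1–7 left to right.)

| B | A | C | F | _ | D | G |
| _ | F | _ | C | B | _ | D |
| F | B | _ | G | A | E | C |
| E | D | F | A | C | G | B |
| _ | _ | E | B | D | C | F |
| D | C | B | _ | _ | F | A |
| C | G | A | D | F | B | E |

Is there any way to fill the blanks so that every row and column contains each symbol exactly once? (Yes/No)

Row 5, column 2: row 5 together with column 2 already contain {B, E, A, G, D, C, F} — every symbol — so nothing can go there. The grid has no valid completion.

No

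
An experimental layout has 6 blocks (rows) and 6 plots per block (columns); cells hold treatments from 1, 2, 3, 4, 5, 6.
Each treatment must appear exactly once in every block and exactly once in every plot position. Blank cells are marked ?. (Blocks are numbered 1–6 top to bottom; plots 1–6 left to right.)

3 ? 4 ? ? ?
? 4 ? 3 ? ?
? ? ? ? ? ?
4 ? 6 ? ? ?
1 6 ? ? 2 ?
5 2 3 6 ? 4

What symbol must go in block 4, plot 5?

3

Block 5, plot 3: block 5 has {1, 2, 6} and plot 3 has {3, 4, 6}, leaving only 5.
Block 5, plot 4: block 5 has {1, 2, 5, 6} and plot 4 has {3, 6}, leaving only 4.
Block 5, plot 6: block 5 has {1, 2, 4, 5, 6} and plot 6 has {4}, leaving only 3.
Block 6, plot 5: block 6 has {2, 3, 4, 5, 6} and plot 5 has {2}, leaving only 1.
Block 4, plot 5 is narrowed to {3, 5}.
If it were 5, then block 2, plot 5 would be left with no valid symbol.
So block 4, plot 5 must be 3.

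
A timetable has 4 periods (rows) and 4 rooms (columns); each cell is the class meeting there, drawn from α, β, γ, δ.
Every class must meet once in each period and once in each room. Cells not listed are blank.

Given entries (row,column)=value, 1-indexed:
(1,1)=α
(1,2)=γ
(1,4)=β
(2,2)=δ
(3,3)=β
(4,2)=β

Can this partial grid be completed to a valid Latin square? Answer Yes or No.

No period or room among the givens repeats a symbol, and propagating forced cells runs into no contradiction.
One valid completion exists (for instance, α γ δ β / β δ α γ / γ α β δ / δ β γ α).

Yes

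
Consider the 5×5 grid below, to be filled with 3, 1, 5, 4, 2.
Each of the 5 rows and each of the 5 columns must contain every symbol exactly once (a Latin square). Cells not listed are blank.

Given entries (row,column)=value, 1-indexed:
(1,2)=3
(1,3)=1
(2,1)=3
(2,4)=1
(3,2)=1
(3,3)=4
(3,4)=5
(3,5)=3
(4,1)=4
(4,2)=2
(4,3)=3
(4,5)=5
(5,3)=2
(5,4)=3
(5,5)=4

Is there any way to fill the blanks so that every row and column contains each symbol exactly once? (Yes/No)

No

Row 4, column 4: row 4 together with column 4 already contain {3, 1, 5, 4, 2} — every symbol — so nothing can go there. The grid has no valid completion.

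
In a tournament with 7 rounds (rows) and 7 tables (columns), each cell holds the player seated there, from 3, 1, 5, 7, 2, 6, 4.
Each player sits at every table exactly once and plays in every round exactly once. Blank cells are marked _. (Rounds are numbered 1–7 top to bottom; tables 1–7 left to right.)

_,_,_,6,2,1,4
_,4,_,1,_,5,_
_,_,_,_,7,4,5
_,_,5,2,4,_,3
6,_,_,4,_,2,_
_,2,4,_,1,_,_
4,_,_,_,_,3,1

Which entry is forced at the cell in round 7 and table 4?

7

Round 3, table 4: round 3 has {5, 7, 4} and table 4 has {1, 2, 6, 4}, leaving only 3.
Round 5, table 7: round 5 has {2, 6, 4} and table 7 has {3, 1, 5, 4}, leaving only 7.
Round 6, table 7: round 6 has {1, 2, 4} and table 7 has {3, 1, 5, 7, 4}, leaving only 6.
Round 2, table 7: round 2 has {1, 5, 4} and table 7 has {3, 1, 5, 7, 6, 4}, leaving only 2.
Round 6, table 6: round 6 has {1, 2, 6, 4} and table 6 has {3, 1, 5, 2, 4}, leaving only 7.
Round 4, table 6: round 4 has {3, 5, 2, 4} and table 6 has {3, 1, 5, 7, 2, 4}, leaving only 6.
Round 6, table 4: round 6 has {1, 7, 2, 6, 4} and table 4 has {3, 1, 2, 6, 4}, leaving only 5.
Round 7 already has {3, 1, 4} and table 4 already has {3, 1, 5, 2, 6, 4}, so round 7, table 4 must be 7.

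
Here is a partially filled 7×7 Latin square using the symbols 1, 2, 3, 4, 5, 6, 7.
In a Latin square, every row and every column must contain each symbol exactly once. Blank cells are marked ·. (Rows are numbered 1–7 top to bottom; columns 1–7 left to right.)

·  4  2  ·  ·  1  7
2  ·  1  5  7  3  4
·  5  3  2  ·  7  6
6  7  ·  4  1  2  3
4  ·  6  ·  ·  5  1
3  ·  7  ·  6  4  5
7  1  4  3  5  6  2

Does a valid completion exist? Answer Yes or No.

Yes

No row or column among the givens repeats a symbol, and propagating forced cells runs into no contradiction.
One valid completion exists (for instance, 5 4 2 6 3 1 7 / 2 6 1 5 7 3 4 / 1 5 3 2 4 7 6 / 6 7 5 4 1 2 3 / 4 3 6 7 2 5 1 / 3 2 7 1 6 4 5 / 7 1 4 3 5 6 2).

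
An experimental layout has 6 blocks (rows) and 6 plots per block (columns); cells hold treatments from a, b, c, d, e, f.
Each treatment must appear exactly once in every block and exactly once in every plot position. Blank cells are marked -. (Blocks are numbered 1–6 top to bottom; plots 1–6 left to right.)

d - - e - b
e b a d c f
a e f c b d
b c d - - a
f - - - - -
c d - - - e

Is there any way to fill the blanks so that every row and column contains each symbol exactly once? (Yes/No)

No block or plot among the givens repeats a symbol, and propagating forced cells runs into no contradiction.
One valid completion exists (for instance, d f c e a b / e b a d c f / a e f c b d / b c d f e a / f a e b d c / c d b a f e).

Yes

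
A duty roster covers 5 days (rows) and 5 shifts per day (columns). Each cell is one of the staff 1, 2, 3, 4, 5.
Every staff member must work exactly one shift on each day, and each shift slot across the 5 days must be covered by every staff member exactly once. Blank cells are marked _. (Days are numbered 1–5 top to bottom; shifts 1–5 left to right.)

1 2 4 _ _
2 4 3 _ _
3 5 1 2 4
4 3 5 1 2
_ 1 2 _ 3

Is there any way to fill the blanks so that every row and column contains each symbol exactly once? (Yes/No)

Yes

No day or shift among the givens repeats a symbol, and propagating forced cells runs into no contradiction.
One valid completion exists (for instance, 1 2 4 3 5 / 2 4 3 5 1 / 3 5 1 2 4 / 4 3 5 1 2 / 5 1 2 4 3).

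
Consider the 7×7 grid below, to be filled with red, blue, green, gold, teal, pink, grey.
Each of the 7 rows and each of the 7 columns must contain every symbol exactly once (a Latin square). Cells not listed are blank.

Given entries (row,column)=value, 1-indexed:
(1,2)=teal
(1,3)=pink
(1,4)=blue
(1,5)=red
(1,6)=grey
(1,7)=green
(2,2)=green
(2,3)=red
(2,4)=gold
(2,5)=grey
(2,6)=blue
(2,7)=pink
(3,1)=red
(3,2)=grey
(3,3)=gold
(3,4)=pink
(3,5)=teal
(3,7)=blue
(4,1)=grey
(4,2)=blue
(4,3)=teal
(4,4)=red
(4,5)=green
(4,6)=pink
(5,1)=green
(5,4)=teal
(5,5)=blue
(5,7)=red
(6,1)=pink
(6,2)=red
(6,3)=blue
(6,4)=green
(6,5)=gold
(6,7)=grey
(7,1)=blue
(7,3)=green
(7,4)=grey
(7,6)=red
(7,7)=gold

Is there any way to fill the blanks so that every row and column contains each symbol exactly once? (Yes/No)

No

Row 4, column 7: row 4 together with column 7 already contain {red, blue, green, gold, teal, pink, grey} — every symbol — so nothing can go there. The grid has no valid completion.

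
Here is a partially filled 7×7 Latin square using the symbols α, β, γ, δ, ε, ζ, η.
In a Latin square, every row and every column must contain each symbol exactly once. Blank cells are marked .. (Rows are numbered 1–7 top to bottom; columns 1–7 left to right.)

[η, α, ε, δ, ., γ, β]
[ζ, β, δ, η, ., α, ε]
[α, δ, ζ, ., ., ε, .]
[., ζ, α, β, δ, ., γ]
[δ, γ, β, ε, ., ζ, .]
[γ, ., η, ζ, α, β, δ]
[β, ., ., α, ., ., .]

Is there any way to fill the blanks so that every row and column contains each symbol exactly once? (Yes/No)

No row or column among the givens repeats a symbol, and propagating forced cells runs into no contradiction.
One valid completion exists (for instance, η α ε δ ζ γ β / ζ β δ η γ α ε / α δ ζ γ β ε η / ε ζ α β δ η γ / δ γ β ε η ζ α / γ ε η ζ α β δ / β η γ α ε δ ζ).

Yes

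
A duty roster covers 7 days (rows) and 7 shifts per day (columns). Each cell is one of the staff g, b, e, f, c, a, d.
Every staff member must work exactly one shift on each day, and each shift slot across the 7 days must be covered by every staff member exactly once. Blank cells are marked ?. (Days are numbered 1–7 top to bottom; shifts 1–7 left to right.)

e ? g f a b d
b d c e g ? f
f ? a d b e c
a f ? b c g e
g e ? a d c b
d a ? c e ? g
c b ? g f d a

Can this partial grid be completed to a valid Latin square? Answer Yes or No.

Yes

No day or shift among the givens repeats a symbol, and propagating forced cells runs into no contradiction.
One valid completion exists (for instance, e c g f a b d / b d c e g a f / f g a d b e c / a f d b c g e / g e f a d c b / d a b c e f g / c b e g f d a).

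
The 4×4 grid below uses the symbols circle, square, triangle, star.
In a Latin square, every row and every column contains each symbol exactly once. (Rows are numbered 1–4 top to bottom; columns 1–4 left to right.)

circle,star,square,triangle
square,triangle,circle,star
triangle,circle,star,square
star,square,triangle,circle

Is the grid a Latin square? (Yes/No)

Yes

Each row is a permutation of the 4 symbols, and so is each column.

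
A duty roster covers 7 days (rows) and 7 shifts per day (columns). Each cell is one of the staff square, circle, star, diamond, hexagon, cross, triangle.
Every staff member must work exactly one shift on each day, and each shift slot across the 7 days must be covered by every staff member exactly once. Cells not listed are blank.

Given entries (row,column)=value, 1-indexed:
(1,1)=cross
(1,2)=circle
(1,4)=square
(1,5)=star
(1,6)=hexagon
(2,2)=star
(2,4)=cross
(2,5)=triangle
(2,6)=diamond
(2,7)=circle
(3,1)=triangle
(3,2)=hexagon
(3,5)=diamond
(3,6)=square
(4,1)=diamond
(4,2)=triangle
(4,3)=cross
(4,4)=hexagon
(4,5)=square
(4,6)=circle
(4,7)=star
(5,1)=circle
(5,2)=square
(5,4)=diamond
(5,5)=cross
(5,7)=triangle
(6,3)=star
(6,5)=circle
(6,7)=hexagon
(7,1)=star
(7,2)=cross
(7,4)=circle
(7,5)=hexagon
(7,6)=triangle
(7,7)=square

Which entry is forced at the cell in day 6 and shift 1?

square

Day 6 already has {circle, star, hexagon} and shift 1 already has {circle, star, diamond, cross, triangle}, so day 6, shift 1 must be square.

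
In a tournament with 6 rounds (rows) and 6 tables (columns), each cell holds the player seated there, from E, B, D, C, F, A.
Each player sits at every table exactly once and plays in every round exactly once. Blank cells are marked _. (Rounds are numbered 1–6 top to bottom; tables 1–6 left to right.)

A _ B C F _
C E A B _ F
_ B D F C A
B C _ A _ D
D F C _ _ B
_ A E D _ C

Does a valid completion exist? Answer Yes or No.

No round or table among the givens repeats a symbol, and propagating forced cells runs into no contradiction.
One valid completion exists (for instance, A D B C F E / C E A B D F / E B D F C A / B C F A E D / D F C E A B / F A E D B C).

Yes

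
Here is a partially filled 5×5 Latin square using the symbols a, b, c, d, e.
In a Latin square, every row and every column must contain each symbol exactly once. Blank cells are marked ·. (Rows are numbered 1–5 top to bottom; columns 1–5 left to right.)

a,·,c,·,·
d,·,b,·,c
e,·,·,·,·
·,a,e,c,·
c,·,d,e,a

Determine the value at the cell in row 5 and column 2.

b

Row 5 already has {a, c, d, e} and column 2 already has {a}, so row 5, column 2 must be b.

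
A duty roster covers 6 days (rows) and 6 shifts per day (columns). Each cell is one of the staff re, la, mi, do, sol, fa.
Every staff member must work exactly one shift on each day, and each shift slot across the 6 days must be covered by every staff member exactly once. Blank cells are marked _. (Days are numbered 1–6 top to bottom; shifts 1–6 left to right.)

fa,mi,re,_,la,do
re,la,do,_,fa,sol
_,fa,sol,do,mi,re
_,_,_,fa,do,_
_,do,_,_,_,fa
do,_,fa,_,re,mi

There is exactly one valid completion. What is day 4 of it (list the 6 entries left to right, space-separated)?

sol re mi fa do la

Day 4, shift 6: day 4 has {do, fa} and shift 6 has {re, mi, do, sol, fa}, leaving only la.
Day 4, shift 3: day 4 has {la, do, fa} and shift 3 has {re, do, sol, fa}, leaving only mi.
Day 4, shift 1: day 4 has {la, mi, do, fa} and shift 1 has {re, do, fa}, leaving only sol.
Day 4, shift 2: day 4 has {la, mi, do, sol, fa} and shift 2 has {la, mi, do, fa}, leaving only re.
So day 4 reads: sol re mi fa do la.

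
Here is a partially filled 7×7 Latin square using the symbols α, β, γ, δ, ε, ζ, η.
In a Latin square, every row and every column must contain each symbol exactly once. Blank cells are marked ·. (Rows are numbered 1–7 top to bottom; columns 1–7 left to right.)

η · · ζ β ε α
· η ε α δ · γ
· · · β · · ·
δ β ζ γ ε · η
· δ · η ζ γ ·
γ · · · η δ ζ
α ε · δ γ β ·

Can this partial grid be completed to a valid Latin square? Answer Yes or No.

Row 7, column 7: row 7 together with column 7 already contain {α, β, γ, δ, ε, ζ, η} — every symbol — so nothing can go there. The grid has no valid completion.

No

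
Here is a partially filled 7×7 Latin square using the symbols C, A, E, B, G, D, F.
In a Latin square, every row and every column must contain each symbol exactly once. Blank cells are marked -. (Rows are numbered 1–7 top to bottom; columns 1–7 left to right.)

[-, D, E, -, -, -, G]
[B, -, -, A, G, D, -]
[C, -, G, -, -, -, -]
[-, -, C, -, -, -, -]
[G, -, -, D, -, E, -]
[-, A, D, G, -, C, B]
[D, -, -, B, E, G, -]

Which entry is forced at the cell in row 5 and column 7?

A

Row 2, column 3: row 2 has {A, B, G, D} and column 3 has {C, E, G, D}, leaving only F.
Row 6, column 5: row 6 has {C, A, B, G, D} and column 5 has {E, G}, leaving only F.
Row 6, column 1: row 6 has {C, A, B, G, D, F} and column 1 has {C, B, G, D}, leaving only E.
Row 7, column 3: row 7 has {E, B, G, D} and column 3 has {C, E, G, D, F}, leaving only A.
Row 5, column 3: row 5 has {E, G, D} and column 3 has {C, A, E, G, D, F}, leaving only B.
Row 5, column 7 is narrowed to {C, A, F}.
If it were C, then row 7, column 2 would be left with no valid symbol.
If it were F, then row 7, column 7 would be left with no valid symbol.
So row 5, column 7 must be A.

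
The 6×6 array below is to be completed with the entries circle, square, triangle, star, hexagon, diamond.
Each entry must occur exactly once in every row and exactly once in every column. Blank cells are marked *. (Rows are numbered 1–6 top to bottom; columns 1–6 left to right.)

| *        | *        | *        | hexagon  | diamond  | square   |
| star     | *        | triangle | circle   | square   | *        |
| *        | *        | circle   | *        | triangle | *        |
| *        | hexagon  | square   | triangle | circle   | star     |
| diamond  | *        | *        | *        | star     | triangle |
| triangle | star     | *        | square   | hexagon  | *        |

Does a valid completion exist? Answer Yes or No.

No

Row 4, column 1: row 4 together with column 1 already contain {circle, square, triangle, star, hexagon, diamond} — every symbol — so nothing can go there. The grid has no valid completion.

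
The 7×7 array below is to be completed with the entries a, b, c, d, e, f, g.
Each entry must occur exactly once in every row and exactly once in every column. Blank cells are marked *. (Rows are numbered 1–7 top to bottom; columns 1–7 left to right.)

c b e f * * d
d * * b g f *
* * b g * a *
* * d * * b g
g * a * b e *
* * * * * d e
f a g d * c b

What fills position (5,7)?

f

Row 1, column 5: row 1 has {b, c, d, e, f} and column 5 has {b, g}, leaving only a.
Row 1, column 6: row 1 has {a, b, c, d, e, f} and column 6 has {a, b, c, d, e, f}, leaving only g.
Row 2, column 3: row 2 has {b, d, f, g} and column 3 has {a, b, d, e, g}, leaving only c.
Row 2, column 2: row 2 has {b, c, d, f, g} and column 2 has {a, b}, leaving only e.
Row 2, column 7: row 2 has {b, c, d, e, f, g} and column 7 has {b, d, e, g}, leaving only a.
Row 3, column 1: row 3 has {a, b, g} and column 1 has {c, d, f, g}, leaving only e.
Row 4, column 1: row 4 has {b, d, g} and column 1 has {c, d, e, f, g}, leaving only a.
Row 5, column 4: row 5 has {a, b, e, g} and column 4 has {b, d, f, g}, leaving only c.
Row 5 already has {a, b, c, e, g} and column 7 already has {a, b, d, e, g}, so row 5, column 7 must be f.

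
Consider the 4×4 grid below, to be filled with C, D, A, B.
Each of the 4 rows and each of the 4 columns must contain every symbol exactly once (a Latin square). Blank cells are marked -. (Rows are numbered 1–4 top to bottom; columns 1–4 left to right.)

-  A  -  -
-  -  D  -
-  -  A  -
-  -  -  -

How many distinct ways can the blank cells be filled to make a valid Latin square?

Row 1, column 1: eliminating its row and column leaves {C, D, B}.
Row 1, column 3: eliminating its row and column leaves {C, B}.
Row 1, column 4: eliminating its row and column leaves {C, D, B}.
Row 2, column 1: eliminating its row and column leaves {C, A, B}.
Row 2, column 2: eliminating its row and column leaves {C, B}.
Row 2, column 4: eliminating its row and column leaves {C, A, B}.
Row 3, column 1: eliminating its row and column leaves {C, D, B}.
Row 3, column 2: eliminating its row and column leaves {C, D, B}.
Row 3, column 4: eliminating its row and column leaves {C, D, B}.
Row 4, column 1: eliminating its row and column leaves {C, D, A, B}.
Row 4, column 2: eliminating its row and column leaves {C, D, B}.
Row 4, column 3: eliminating its row and column leaves {C, B}.
Row 4, column 4: eliminating its row and column leaves {C, D, A, B}.
Enumerating the assignments across these blanks that avoid any row or column repeat gives 16 completions.

16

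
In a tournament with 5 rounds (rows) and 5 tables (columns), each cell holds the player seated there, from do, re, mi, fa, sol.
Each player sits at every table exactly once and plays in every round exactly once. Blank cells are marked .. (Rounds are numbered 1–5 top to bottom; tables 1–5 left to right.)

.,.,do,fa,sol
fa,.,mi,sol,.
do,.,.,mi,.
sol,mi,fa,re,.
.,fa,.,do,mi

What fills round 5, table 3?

sol

Round 1, table 2: round 1 has {do, fa, sol} and table 2 has {mi, fa}, leaving only re.
Round 1, table 1: round 1 has {do, re, fa, sol} and table 1 has {do, fa, sol}, leaving only mi.
Round 2, table 2: round 2 has {mi, fa, sol} and table 2 has {re, mi, fa}, leaving only do.
Round 2, table 5: round 2 has {do, mi, fa, sol} and table 5 has {mi, sol}, leaving only re.
Round 3, table 2: round 3 has {do, mi} and table 2 has {do, re, mi, fa}, leaving only sol.
Round 3, table 3: round 3 has {do, mi, sol} and table 3 has {do, mi, fa}, leaving only re.
Round 5 already has {do, mi, fa} and table 3 already has {do, re, mi, fa}, so round 5, table 3 must be sol.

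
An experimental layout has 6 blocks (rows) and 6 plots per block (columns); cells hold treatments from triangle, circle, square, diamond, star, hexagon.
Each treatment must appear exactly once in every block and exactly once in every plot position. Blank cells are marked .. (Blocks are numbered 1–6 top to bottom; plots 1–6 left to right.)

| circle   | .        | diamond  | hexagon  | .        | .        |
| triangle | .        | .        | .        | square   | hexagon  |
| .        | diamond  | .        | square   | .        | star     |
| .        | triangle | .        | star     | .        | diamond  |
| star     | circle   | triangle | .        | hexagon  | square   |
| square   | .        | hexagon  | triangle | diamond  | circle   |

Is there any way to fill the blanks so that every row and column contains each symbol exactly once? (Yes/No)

Block 1, plot 6: block 1 has {circle, diamond, hexagon} and plot 6 has {circle, square, diamond, star, hexagon}, so it must be triangle.
Block 1, plot 5: block 1 has {triangle, circle, diamond, hexagon} and plot 5 has {square, diamond, hexagon}, so it must be star.
Block 1, plot 2: block 1 has {triangle, circle, diamond, star, hexagon} and plot 2 has {triangle, circle, diamond}, so it must be square.
Block 2, plot 2: block 2 has {triangle, square, hexagon} and plot 2 has {triangle, circle, square, diamond}, so it must be star.
Now block 6, plot 2: block 6 together with plot 2 already contain {triangle, circle, square, diamond, star, hexagon} — every symbol — so nothing can go there. The grid has no valid completion.

No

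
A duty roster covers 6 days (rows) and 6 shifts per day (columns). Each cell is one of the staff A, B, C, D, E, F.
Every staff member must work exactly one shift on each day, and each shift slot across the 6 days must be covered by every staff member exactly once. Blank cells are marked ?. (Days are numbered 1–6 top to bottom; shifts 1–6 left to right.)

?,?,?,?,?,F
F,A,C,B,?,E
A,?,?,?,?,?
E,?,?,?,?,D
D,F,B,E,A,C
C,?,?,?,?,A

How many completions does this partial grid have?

Day 1, shift 1: eliminating its day and shift leaves {B}.
Day 1, shift 2: eliminating its day and shift leaves {B, C, D, E}.
Day 1, shift 3: eliminating its day and shift leaves {A, D, E}.
Day 1, shift 4: eliminating its day and shift leaves {A, C, D}.
Day 1, shift 5: eliminating its day and shift leaves {B, C, D, E}.
Day 2, shift 5: eliminating its day and shift leaves {D}.
Day 3, shift 2: eliminating its day and shift leaves {B, C, D, E}.
Day 3, shift 3: eliminating its day and shift leaves {D, E, F}.
Day 3, shift 4: eliminating its day and shift leaves {C, D, F}.
Day 3, shift 5: eliminating its day and shift leaves {B, C, D, E, F}.
Day 3, shift 6: eliminating its day and shift leaves {B}.
Day 4, shift 2: eliminating its day and shift leaves {B, C}.
Day 4, shift 3: eliminating its day and shift leaves {A, F}.
Day 4, shift 4: eliminating its day and shift leaves {A, C, F}.
Day 4, shift 5: eliminating its day and shift leaves {B, C, F}.
Day 6, shift 2: eliminating its day and shift leaves {B, D, E}.
Day 6, shift 3: eliminating its day and shift leaves {D, E, F}.
Day 6, shift 4: eliminating its day and shift leaves {D, F}.
Day 6, shift 5: eliminating its day and shift leaves {B, D, E, F}.
Enumerating the assignments across these blanks that avoid any day or shift repeat gives 14 completions.

14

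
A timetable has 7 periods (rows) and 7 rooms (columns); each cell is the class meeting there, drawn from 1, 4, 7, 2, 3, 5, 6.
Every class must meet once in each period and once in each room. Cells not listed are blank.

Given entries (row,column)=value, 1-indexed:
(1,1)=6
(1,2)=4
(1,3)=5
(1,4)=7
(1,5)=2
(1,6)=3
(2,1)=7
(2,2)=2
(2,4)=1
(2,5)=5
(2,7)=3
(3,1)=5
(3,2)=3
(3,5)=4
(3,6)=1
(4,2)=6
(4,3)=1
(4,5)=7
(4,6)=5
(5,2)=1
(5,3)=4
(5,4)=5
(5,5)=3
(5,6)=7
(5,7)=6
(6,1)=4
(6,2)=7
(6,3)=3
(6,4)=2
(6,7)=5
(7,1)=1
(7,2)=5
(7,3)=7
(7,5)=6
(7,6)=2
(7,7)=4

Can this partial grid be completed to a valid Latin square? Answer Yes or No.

No period or room among the givens repeats a symbol, and propagating forced cells runs into no contradiction.
One valid completion exists (for instance, 6 4 5 7 2 3 1 / 7 2 6 1 5 4 3 / 5 3 2 6 4 1 7 / 3 6 1 4 7 5 2 / 2 1 4 5 3 7 6 / 4 7 3 2 1 6 5 / 1 5 7 3 6 2 4).

Yes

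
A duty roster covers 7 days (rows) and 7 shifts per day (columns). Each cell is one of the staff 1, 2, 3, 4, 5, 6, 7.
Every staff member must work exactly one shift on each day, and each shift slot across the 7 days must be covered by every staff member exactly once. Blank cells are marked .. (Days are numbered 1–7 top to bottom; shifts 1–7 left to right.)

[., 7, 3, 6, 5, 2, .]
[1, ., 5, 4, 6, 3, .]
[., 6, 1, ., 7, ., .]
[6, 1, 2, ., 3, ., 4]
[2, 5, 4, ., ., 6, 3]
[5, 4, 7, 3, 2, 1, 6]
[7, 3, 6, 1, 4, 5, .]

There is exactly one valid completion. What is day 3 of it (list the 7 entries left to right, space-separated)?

Day 3, shift 6: day 3 has {1, 6, 7} and shift 6 has {1, 2, 3, 5, 6}, leaving only 4.
Day 3, shift 1: day 3 has {1, 4, 6, 7} and shift 1 has {1, 2, 5, 6, 7}, leaving only 3.
Day 1, shift 1: day 1 has {2, 3, 5, 6, 7} and shift 1 has {1, 2, 3, 5, 6, 7}, leaving only 4.
Day 1, shift 7: day 1 has {2, 3, 4, 5, 6, 7} and shift 7 has {3, 4, 6}, leaving only 1.
Day 2, shift 2: day 2 has {1, 3, 4, 5, 6} and shift 2 has {1, 3, 4, 5, 6, 7}, leaving only 2.
Day 2, shift 7: day 2 has {1, 2, 3, 4, 5, 6} and shift 7 has {1, 3, 4, 6}, leaving only 7.
Day 4, shift 6: day 4 has {1, 2, 3, 4, 6} and shift 6 has {1, 2, 3, 4, 5, 6}, leaving only 7.
Day 4, shift 4: day 4 has {1, 2, 3, 4, 6, 7} and shift 4 has {1, 3, 4, 6}, leaving only 5.
Day 3, shift 4: day 3 has {1, 3, 4, 6, 7} and shift 4 has {1, 3, 4, 5, 6}, leaving only 2.
Day 3, shift 7: day 3 has {1, 2, 3, 4, 6, 7} and shift 7 has {1, 3, 4, 6, 7}, leaving only 5.
So day 3 reads: 3 6 1 2 7 4 5.

3 6 1 2 7 4 5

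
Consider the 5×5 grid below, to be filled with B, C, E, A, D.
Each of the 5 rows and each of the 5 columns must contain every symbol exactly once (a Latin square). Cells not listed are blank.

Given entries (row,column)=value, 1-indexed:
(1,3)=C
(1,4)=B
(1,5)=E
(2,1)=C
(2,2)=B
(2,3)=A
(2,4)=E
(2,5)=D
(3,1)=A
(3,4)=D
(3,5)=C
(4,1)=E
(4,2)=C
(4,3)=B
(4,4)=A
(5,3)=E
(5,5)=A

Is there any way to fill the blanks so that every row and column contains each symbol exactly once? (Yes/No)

No

Row 3, column 3: row 3 together with column 3 already contain {B, C, E, A, D} — every symbol — so nothing can go there. The grid has no valid completion.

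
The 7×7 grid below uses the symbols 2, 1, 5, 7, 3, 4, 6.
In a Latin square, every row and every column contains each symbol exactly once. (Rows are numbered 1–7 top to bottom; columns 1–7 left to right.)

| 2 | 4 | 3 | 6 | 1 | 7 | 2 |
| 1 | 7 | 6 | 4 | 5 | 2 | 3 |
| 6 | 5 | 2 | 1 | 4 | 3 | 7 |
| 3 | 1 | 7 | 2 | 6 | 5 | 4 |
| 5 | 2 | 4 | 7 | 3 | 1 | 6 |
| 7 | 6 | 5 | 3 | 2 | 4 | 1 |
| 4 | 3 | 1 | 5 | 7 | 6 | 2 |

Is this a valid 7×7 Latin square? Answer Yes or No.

Row 1 contains 2 twice (at columns 1 and 7), so it is not a permutation.

No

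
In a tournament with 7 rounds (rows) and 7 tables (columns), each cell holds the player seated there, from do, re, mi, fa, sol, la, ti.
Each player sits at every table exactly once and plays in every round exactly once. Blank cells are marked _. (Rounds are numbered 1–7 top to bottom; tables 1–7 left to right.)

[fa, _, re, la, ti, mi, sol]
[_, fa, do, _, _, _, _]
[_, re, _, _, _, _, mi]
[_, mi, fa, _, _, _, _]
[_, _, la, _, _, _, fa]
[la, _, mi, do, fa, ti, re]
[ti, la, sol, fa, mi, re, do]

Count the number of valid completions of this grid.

Round 1, table 2: eliminating its round and table leaves {do}.
Round 2, table 1: eliminating its round and table leaves {re, mi, sol}.
Round 2, table 4: eliminating its round and table leaves {re, mi, sol, ti}.
Round 2, table 5: eliminating its round and table leaves {re, sol, la}.
Round 2, table 6: eliminating its round and table leaves {sol, la}.
Round 2, table 7: eliminating its round and table leaves {la, ti}.
Round 3, table 1: eliminating its round and table leaves {do, sol}.
Round 3, table 3: eliminating its round and table leaves {ti}.
Round 3, table 4: eliminating its round and table leaves {sol, ti}.
Round 3, table 5: eliminating its round and table leaves {do, sol, la}.
Round 3, table 6: eliminating its round and table leaves {do, fa, sol, la}.
Round 4, table 1: eliminating its round and table leaves {do, re, sol}.
Round 4, table 4: eliminating its round and table leaves {re, sol, ti}.
Round 4, table 5: eliminating its round and table leaves {do, re, sol, la}.
Round 4, table 6: eliminating its round and table leaves {do, sol, la}.
Round 4, table 7: eliminating its round and table leaves {la, ti}.
Round 5, table 1: eliminating its round and table leaves {do, re, mi, sol}.
Round 5, table 2: eliminating its round and table leaves {do, sol, ti}.
Round 5, table 4: eliminating its round and table leaves {re, mi, sol, ti}.
Round 5, table 5: eliminating its round and table leaves {do, re, sol}.
Round 5, table 6: eliminating its round and table leaves {do, sol}.
Round 6, table 2: eliminating its round and table leaves {sol}.
Enumerating the assignments across these blanks that avoid any round or table repeat gives 6 completions.

6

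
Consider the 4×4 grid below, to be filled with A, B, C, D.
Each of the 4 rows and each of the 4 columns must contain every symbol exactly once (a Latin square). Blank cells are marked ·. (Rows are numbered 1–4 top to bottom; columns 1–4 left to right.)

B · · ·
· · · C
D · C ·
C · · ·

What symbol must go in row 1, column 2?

Row 2, column 1: row 2 has {C} and column 1 has {B, C, D}, leaving only A.
Row 1, column 2 is narrowed to {A, C, D}.
If it were A, then row 1, column 4 would be left with no valid symbol.
If it were D, then row 1, column 4 would be left with no valid symbol.
So row 1, column 2 must be C.

C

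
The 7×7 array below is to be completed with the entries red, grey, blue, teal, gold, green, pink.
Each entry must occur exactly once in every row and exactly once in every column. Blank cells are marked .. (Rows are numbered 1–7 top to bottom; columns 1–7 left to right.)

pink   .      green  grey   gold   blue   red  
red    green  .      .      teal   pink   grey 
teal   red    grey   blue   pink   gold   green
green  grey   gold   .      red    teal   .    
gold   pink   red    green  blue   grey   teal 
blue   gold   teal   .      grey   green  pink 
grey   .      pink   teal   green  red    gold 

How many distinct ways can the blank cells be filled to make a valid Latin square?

Row 1, column 2: eliminating its row and column leaves {teal}.
Row 2, column 3: eliminating its row and column leaves {blue}.
Row 2, column 4: eliminating its row and column leaves {gold}.
Row 4, column 4: eliminating its row and column leaves {pink}.
Row 4, column 7: eliminating its row and column leaves {blue}.
Row 6, column 4: eliminating its row and column leaves {red}.
Row 7, column 2: eliminating its row and column leaves {blue}.
Only one assignment across all blanks avoids any row or column repeat, giving 1 completion.

1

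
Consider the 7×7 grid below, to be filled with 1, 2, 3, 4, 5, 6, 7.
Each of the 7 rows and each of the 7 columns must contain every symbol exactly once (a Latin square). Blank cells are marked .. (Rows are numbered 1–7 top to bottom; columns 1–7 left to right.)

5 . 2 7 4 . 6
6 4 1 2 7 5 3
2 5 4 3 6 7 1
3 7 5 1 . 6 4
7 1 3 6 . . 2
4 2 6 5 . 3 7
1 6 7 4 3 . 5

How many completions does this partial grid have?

1

Row 1, column 2: eliminating its row and column leaves {3}.
Row 1, column 6: eliminating its row and column leaves {1}.
Row 4, column 5: eliminating its row and column leaves {2}.
Row 5, column 5: eliminating its row and column leaves {5}.
Row 5, column 6: eliminating its row and column leaves {4}.
Row 6, column 5: eliminating its row and column leaves {1}.
Row 7, column 6: eliminating its row and column leaves {2}.
Only one assignment across all blanks avoids any row or column repeat, giving 1 completion.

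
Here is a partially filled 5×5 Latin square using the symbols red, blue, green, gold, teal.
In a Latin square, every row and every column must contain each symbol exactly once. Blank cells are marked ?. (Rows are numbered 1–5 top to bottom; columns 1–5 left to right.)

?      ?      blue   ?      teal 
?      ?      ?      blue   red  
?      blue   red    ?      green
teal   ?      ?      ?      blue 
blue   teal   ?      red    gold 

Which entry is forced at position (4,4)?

green

Row 3, column 1: row 3 has {red, blue, green} and column 1 has {blue, teal}, leaving only gold.
Row 2, column 1: row 2 has {red, blue} and column 1 has {blue, gold, teal}, leaving only green.
Row 1, column 1: row 1 has {blue, teal} and column 1 has {blue, green, gold, teal}, leaving only red.
Row 2, column 2: row 2 has {red, blue, green} and column 2 has {blue, teal}, leaving only gold.
Row 1, column 2: row 1 has {red, blue, teal} and column 2 has {blue, gold, teal}, leaving only green.
Row 1, column 4: row 1 has {red, blue, green, teal} and column 4 has {red, blue}, leaving only gold.
Row 4 already has {blue, teal} and column 4 already has {red, blue, gold}, so row 4, column 4 must be green.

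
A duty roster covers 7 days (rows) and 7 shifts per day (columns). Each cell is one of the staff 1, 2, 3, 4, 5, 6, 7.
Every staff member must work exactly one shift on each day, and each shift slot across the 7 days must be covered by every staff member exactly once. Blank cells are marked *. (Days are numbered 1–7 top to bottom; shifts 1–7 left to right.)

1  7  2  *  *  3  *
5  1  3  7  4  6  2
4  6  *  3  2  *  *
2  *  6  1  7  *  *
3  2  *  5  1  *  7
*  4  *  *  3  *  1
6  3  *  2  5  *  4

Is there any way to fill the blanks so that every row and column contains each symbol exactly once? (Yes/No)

No

Day 1, shift 5: day 1 has {1, 2, 3, 7} and shift 5 has {1, 2, 3, 4, 5, 7}, so it must be 6.
Day 1, shift 4: day 1 has {1, 2, 3, 6, 7} and shift 4 has {1, 2, 3, 5, 7}, so it must be 4.
Day 1, shift 7: day 1 has {1, 2, 3, 4, 6, 7} and shift 7 has {1, 2, 4, 7}, so it must be 5.
Now day 3, shift 7: day 3 together with shift 7 already contain {1, 2, 3, 4, 5, 6, 7} — every symbol — so nothing can go there. The grid has no valid completion.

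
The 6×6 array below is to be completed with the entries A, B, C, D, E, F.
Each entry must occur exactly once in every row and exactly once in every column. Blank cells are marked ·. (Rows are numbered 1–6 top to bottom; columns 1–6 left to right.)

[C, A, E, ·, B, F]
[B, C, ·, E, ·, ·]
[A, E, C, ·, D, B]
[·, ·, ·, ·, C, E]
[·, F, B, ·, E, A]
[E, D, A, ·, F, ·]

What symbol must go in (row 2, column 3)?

Row 1, column 4: row 1 has {A, B, C, E, F} and column 4 has {E}, leaving only D.
Row 2, column 5: row 2 has {B, C, E} and column 5 has {B, C, D, E, F}, leaving only A.
Row 2, column 6: row 2 has {A, B, C, E} and column 6 has {A, B, E, F}, leaving only D.
Row 2 already has {A, B, C, D, E} and column 3 already has {A, B, C, E}, so row 2, column 3 must be F.

F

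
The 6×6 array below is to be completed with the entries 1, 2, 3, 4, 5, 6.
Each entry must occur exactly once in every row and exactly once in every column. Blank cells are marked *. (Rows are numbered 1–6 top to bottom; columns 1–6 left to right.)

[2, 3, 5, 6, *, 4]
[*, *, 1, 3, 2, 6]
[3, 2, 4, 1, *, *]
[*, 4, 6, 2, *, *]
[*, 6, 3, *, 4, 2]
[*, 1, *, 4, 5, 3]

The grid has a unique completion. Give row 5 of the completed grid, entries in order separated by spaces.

Row 5, column 4: row 5 has {2, 3, 4, 6} and column 4 has {1, 2, 3, 4, 6}, leaving only 5.
Row 5, column 1: row 5 has {2, 3, 4, 5, 6} and column 1 has {2, 3}, leaving only 1.
So row 5 reads: 1 6 3 5 4 2.

1 6 3 5 4 2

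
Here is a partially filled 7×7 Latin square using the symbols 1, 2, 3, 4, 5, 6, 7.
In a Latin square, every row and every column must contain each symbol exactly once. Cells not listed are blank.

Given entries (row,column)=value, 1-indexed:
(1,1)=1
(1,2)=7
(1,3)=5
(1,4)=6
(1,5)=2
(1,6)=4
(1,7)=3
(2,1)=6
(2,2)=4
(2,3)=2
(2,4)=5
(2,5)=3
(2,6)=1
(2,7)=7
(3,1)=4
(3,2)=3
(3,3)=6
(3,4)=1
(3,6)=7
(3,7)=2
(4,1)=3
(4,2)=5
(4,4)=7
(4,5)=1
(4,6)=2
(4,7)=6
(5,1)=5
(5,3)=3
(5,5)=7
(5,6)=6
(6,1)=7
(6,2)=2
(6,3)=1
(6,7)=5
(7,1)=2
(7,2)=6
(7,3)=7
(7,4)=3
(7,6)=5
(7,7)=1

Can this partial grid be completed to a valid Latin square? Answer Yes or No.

No row or column among the givens repeats a symbol, and propagating forced cells runs into no contradiction.
One valid completion exists (for instance, 1 7 5 6 2 4 3 / 6 4 2 5 3 1 7 / 4 3 6 1 5 7 2 / 3 5 4 7 1 2 6 / 5 1 3 2 7 6 4 / 7 2 1 4 6 3 5 / 2 6 7 3 4 5 1).

Yes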